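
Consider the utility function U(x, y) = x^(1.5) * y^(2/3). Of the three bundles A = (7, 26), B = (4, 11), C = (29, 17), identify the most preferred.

Bundle C

Evaluate utility at each bundle:
U(A) = 162.541.
U(B) = 39.569.
U(C) = 1032.515.
Highest utility is C, so C ≻ A ≻ B.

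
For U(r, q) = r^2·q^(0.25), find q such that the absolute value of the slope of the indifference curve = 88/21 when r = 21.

q = 11

MU_r = 2·r·q^(0.25) and MU_q = 0.25·r^2·q^(-0.75).
MRS = MU_r/MU_q = (8)·q/r.
Substitute r = 21: MRS = q/2.625. Setting q/2.625 = 88/21 gives q = (88/21)·2.625 = 11.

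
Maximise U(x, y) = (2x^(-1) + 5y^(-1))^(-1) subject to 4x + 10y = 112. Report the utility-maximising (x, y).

x* = 8, y* = 8

For CES with ρ = -1, MRS = (2/5)·(y/x)^2.
Tangency: set MRS = p_x/p_y = 4/10 = 0.4.
So (y/x)^2 = 1; taking the square root, y/x = 1, i.e. y = x.
Substitute into the budget 4·x + 10·y = 112: 14·x = 112, so x* = 8 and y* = 8.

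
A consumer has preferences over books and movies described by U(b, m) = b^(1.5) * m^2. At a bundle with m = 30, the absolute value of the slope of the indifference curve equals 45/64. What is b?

b = 32

MU_b = 1.5·√b·m^2 and MU_m = 2·b^(1.5)·m.
MRS = MU_b/MU_m = (0.75)·m/b.
Substitute m = 30: MRS = 22.5/b. Setting 22.5/b = 45/64 gives b = 22.5/(45/64) = 32.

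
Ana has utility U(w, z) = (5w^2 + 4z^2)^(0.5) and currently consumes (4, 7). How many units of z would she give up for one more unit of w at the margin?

MRS = 5/7

For CES with ρ = 2, MRS = (5/4)·(z/w)^(-1).
At (4, 7): MRS = 5/7.
So at (4, 7) the consumer would give up 5/7 units of z for one more unit of w.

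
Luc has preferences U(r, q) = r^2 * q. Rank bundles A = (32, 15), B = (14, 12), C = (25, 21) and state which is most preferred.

Evaluate utility at each bundle:
U(A) = 15360.
U(B) = 2352.
U(C) = 13125.
Highest utility is A, so A ≻ C ≻ B.

Bundle A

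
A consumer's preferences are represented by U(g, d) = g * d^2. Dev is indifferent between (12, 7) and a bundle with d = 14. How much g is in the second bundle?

g = 3

U(12, 7) = 588.
Set U(g, 14) = 588 and solve.
With d = 14: 14^2 = 196, so g = 588/196 = 3.
Check: U(3, 14) = 588.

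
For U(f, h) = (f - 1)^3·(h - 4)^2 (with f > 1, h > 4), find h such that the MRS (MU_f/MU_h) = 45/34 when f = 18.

MU_f = 3·(f−1)^2·(h−4)^2, MU_h = 2·(f−1)^3·(h−4).
MRS = (3/2)·(h−4)/(f−1).
Substitute f = 18: MRS = (h − 4)/(34/3). Setting this equal to 45/34 gives h − 4 = (45/34)·(34/3) = 15, so h = 19.

h = 19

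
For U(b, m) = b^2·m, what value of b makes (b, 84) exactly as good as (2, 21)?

U(2, 21) = 84.
Set U(b, 84) = 84 and solve.
With m = 84: b^2 = 84/84 = 1; taking the square root, b = 1.
Check: U(1, 84) = 84.

b = 1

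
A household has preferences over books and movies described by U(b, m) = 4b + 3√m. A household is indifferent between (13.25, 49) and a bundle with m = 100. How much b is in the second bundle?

b = 11

U(13.25, 49) = 74.
Set U(b, 100) = 74 and solve.
With m = 100: √100 = 10, so 4b = 74 − 3·10 = 44 and b = 11.
Check: U(11, 100) = 74.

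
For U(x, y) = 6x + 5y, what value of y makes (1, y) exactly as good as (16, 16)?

U(16, 16) = 176.
Set U(1, y) = 176 and solve.
6·1 + 5y = 176 ⇒ 5y = 170 ⇒ y = 34.
Check: U(1, 34) = 176.

y = 34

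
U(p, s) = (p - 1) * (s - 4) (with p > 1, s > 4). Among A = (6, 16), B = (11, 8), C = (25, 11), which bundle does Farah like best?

Evaluate utility at each bundle:
U(A) = 60.
U(B) = 40.
U(C) = 168.
Highest utility is C, so C ≻ A ≻ B.

Bundle C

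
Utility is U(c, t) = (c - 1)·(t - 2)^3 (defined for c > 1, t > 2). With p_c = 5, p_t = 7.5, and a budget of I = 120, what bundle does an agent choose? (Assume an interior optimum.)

c* = 6, t* = 12

MU_c = (t−2)^3, MU_t = 3·(c−1)·(t−2)^2.
MRS = (1/3)·(t−2)/(c−1).
Tangency: set MRS = p_c/p_t = 5/7.5 = 2/3.
So (1/3)·(t − 2)/(c − 1) = 2/3, i.e. (t − 2) = 2·(c − 1).
Rewrite the budget in excess-of-subsistence terms: 5·(c − 1) + 7.5·(t − 2) = 120 − 5·1 − 7.5·2 = 100.
Substituting, 20·(c − 1) = 100, so c − 1 = 5 and c* = 6.
Then t − 2 = 2·5 = 10, so t* = 12.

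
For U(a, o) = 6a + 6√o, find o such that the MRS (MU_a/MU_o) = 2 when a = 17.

MU_a = 6, MU_o = 6/(2√o).
MRS = 6 ÷ (6/(2√o)).
MRS depends only on o: 2·√o = 2 ⇒ √o = 2/2 = 1 ⇒ o = 1.

o = 1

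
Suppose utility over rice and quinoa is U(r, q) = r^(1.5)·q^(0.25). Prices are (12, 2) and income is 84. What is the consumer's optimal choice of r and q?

MU_r = 1.5·√r·q^(0.25) and MU_q = 0.25·r^(1.5)·q^(-0.75).
MRS = MU_r/MU_q = (6)·q/r.
Tangency: set MRS = p_r/p_q = 12/2 = 6.
So (6)·q/r = 6, i.e. q = r.
Substitute into the budget 12·r + 2·q = 84: 14·r = 84, so r* = 6.
Then q* = 6.

r* = 6, q* = 6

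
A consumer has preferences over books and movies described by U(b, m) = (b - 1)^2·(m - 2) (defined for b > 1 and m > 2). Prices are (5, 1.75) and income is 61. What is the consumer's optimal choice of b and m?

b* = 8, m* = 12

MU_b = 2·(b−1)·(m−2), MU_m = (b−1)^2.
MRS = (2/1)·(m−2)/(b−1).
Tangency: set MRS = p_b/p_m = 5/1.75 = 20/7.
So (2/1)·(m − 2)/(b − 1) = 20/7, i.e. (m − 2) = (10/7)·(b − 1).
Rewrite the budget in excess-of-subsistence terms: 5·(b − 1) + 1.75·(m − 2) = 61 − 5·1 − 1.75·2 = 52.5.
Substituting, 7.5·(b − 1) = 52.5, so b − 1 = 7 and b* = 8.
Then m − 2 = (10/7)·7 = 10, so m* = 12.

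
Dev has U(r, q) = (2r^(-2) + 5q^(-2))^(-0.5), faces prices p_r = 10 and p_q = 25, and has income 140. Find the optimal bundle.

For CES with ρ = -2, MRS = (2/5)·(q/r)^3.
Tangency: set MRS = p_r/p_q = 10/25 = 0.4.
So (q/r)^3 = 1; taking the cube root, q/r = 1, i.e. q = r.
Substitute into the budget 10·r + 25·q = 140: 35·r = 140, so r* = 4 and q* = 4.

r* = 4, q* = 4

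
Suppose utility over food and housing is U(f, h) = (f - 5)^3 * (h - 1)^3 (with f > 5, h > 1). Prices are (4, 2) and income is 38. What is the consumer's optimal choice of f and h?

MU_f = 3·(f−5)^2·(h−1)^3, MU_h = 3·(f−5)^3·(h−1)^2.
MRS = (h−1)/(f−5).
Tangency: set MRS = p_f/p_h = 4/2 = 2.
So (h − 1)/(f − 5) = 2, i.e. (h − 1) = 2·(f − 5).
Rewrite the budget in excess-of-subsistence terms: 4·(f − 5) + 2·(h − 1) = 38 − 4·5 − 2·1 = 16.
Substituting, 8·(f − 5) = 16, so f − 5 = 2 and f* = 7.
Then h − 1 = 2·2 = 4, so h* = 5.

f* = 7, h* = 5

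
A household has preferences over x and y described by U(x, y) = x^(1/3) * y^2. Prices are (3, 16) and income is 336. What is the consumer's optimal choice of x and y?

x* = 16, y* = 18

MU_x = 1/3·x^(-2/3)·y^2 and MU_y = 2·x^(1/3)·y.
MRS = MU_x/MU_y = (1/6)·y/x.
Tangency: set MRS = p_x/p_y = 3/16.
So (1/6)·y/x = 3/16, i.e. y = 1.125·x.
Substitute into the budget 3·x + 16·y = 336: 21·x = 336, so x* = 16.
Then y* = 1.125·16 = 18.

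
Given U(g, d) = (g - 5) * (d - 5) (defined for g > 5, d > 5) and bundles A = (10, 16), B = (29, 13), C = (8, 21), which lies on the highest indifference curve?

Evaluate utility at each bundle:
U(A) = 55.
U(B) = 192.
U(C) = 48.
Highest utility is B, so B ≻ A ≻ C.

Bundle B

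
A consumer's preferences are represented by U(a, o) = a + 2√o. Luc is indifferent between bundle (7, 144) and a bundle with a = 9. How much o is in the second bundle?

o = 121

U(7, 144) = 31.
Set U(9, o) = 31 and solve.
With a = 9: 2√o = 31 − 9 = 22, so √o = 11 and o = 121.
Check: U(9, 121) = 31.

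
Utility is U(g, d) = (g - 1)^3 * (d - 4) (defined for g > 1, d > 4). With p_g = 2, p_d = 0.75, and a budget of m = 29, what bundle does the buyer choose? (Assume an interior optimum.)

g* = 10, d* = 12

MU_g = 3·(g−1)^2·(d−4), MU_d = (g−1)^3.
MRS = (3/1)·(d−4)/(g−1).
Tangency: set MRS = p_g/p_d = 2/0.75 = 8/3.
So (3/1)·(d − 4)/(g − 1) = 8/3, i.e. (d − 4) = (8/9)·(g − 1).
Rewrite the budget in excess-of-subsistence terms: 2·(g − 1) + 0.75·(d − 4) = 29 − 2·1 − 0.75·4 = 24.
Substituting, (8/3)·(g − 1) = 24, so g − 1 = 9 and g* = 10.
Then d − 4 = (8/9)·9 = 8, so d* = 12.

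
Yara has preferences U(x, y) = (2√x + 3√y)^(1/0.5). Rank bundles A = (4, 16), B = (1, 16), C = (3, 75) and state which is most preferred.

Evaluate utility at each bundle:
U(A) = 256.000.
U(B) = 196.000.
U(C) = 867.000.
Highest utility is C, so C ≻ A ≻ B.

Bundle C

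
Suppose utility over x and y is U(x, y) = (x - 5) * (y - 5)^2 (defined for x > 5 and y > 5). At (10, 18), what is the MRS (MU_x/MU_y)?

MRS = 1.3

MU_x = (y−5)^2, MU_y = 2·(x−5)·(y−5).
MRS = (1/2)·(y−5)/(x−5).
At (10, 18): MRS = 1.3.
The indifference curve has slope −1.3 at this bundle.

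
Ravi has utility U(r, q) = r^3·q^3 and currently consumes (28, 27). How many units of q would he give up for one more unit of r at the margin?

MRS = 27/28

MU_r = 3·r^2·q^3 and MU_q = 3·r^3·q^2.
MRS = MU_r/MU_q = q/r.
At (28, 27): MRS = 27/28.
That is, one extra unit of r is worth 27/28 units of q at the margin.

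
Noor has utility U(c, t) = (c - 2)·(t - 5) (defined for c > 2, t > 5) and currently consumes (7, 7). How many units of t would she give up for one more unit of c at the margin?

MRS = 0.4

MU_c = (t−5), MU_t = (c−2).
MRS = (t−5)/(c−2).
At (7, 7): MRS = 0.4.
That is, one extra unit of c is worth 0.4 units of t at the margin.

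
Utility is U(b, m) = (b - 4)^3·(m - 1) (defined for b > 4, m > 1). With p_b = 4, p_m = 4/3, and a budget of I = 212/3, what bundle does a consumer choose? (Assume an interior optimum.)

b* = 14, m* = 11

MU_b = 3·(b−4)^2·(m−1), MU_m = (b−4)^3.
MRS = (3/1)·(m−1)/(b−4).
Tangency: set MRS = p_b/p_m = 4/(4/3) = 3.
So (3/1)·(m − 1)/(b − 4) = 3, i.e. (m − 1) = (b − 4).
Rewrite the budget in excess-of-subsistence terms: 4·(b − 4) + (4/3)·(m − 1) = 212/3 − 4·4 − (4/3)·1 = 160/3.
Substituting, (16/3)·(b − 4) = 160/3, so b − 4 = 10 and b* = 14.
Then m − 1 = 10, so m* = 11.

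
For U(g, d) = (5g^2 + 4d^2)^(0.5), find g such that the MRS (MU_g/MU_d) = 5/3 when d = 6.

For CES with ρ = 2, MRS = (5/4)·(d/g)^(-1).
Setting (5/4)·(6/g)^(-1) = 5/3 gives (6/g)^(-1) = 4/3, so 6/g = 0.75 and g = 8.

g = 8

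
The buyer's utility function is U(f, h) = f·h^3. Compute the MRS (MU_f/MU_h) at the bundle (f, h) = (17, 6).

MRS = 2/17

MU_f = h^3 and MU_h = 3·f·h^2.
MRS = MU_f/MU_h = (1/3)·h/f.
At (17, 6): MRS = 2/17.
So at (17, 6) the consumer would give up 2/17 units of h for one more unit of f.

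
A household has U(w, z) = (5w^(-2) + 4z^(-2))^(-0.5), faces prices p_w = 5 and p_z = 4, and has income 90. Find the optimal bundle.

For CES with ρ = -2, MRS = (5/4)·(z/w)^3.
Tangency: set MRS = p_w/p_z = 5/4 = 1.25.
So (z/w)^3 = 1; taking the cube root, z/w = 1, i.e. z = w.
Substitute into the budget 5·w + 4·z = 90: 9·w = 90, so w* = 10 and z* = 10.

w* = 10, z* = 10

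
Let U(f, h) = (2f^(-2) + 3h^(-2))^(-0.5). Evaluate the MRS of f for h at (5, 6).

For CES with ρ = -2, MRS = (2/3)·(h/f)^3.
At (5, 6): MRS = 144/125.
The indifference curve has slope −144/125 at this bundle.

MRS = 144/125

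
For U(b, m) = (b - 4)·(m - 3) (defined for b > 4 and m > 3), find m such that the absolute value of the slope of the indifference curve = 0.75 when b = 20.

MU_b = (m−3), MU_m = (b−4).
MRS = (m−3)/(b−4).
Substitute b = 20: MRS = (m − 3)/16. Setting this equal to 0.75 gives m − 3 = 0.75·16 = 12, so m = 15.

m = 15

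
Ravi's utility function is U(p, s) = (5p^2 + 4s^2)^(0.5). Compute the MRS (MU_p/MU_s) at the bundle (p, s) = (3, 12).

MRS = 5/16

For CES with ρ = 2, MRS = (5/4)·(s/p)^(-1).
At (3, 12): MRS = 5/16.
That is, one extra unit of p is worth 5/16 units of s at the margin.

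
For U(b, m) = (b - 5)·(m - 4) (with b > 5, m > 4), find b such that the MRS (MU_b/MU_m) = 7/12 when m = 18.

b = 29

MU_b = (m−4), MU_m = (b−5).
MRS = (m−4)/(b−5).
Substitute m = 18: MRS = 14/(b − 5). Setting this equal to 7/12 gives b − 5 = 14/(7/12) = 24, so b = 29.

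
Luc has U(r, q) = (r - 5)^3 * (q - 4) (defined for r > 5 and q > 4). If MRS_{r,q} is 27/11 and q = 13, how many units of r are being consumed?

r = 16

MU_r = 3·(r−5)^2·(q−4), MU_q = (r−5)^3.
MRS = (3/1)·(q−4)/(r−5).
Substitute q = 13: MRS = 27/(r − 5). Setting this equal to 27/11 gives r − 5 = 27/(27/11) = 11, so r = 16.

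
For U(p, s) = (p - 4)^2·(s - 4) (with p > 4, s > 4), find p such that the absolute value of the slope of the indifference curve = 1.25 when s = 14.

p = 20

MU_p = 2·(p−4)·(s−4), MU_s = (p−4)^2.
MRS = (2/1)·(s−4)/(p−4).
Substitute s = 14: MRS = 20/(p − 4). Setting this equal to 1.25 gives p − 4 = 20/1.25 = 16, so p = 20.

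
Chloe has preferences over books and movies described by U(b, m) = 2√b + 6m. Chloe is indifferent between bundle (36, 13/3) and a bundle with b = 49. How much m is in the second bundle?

m = 4

U(36, 13/3) = 38.
Set U(49, m) = 38 and solve.
With b = 49: √49 = 7, so 6m = 38 − 2·7 = 24 and m = 4.
Check: U(49, 4) = 38.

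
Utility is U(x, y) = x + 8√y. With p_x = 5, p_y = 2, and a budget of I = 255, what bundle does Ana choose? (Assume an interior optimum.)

x* = 11, y* = 100

MU_x = 1, MU_y = 8/(2√y).
MRS = 1 ÷ (8/(2√y)).
Tangency: set MRS = p_x/p_y = 5/2 = 2.5.
MRS depends only on y: 0.25·√y = 2.5 ⇒ √y = 2.5/0.25 = 10 ⇒ y* = 100.
From the budget, 5·x = 255 − 2·100 = 55, so x* = 11.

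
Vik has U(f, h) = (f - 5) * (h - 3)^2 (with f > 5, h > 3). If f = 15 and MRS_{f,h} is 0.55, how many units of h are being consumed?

h = 14

MU_f = (h−3)^2, MU_h = 2·(f−5)·(h−3).
MRS = (1/2)·(h−3)/(f−5).
Substitute f = 15: MRS = (h − 3)/20. Setting this equal to 0.55 gives h − 3 = 0.55·20 = 11, so h = 14.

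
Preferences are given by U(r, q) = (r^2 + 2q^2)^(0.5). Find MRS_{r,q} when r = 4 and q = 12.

For CES with ρ = 2, MRS = (1/2)·(q/r)^(-1).
At (4, 12): MRS = 1/6.
So at (4, 12) the consumer would give up 1/6 units of q for one more unit of r.

MRS = 1/6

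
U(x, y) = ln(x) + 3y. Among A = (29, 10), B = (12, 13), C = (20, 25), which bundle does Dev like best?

Bundle C

Evaluate utility at each bundle:
U(A) = 33.367.
U(B) = 41.485.
U(C) = 77.996.
Highest utility is C, so C ≻ B ≻ A.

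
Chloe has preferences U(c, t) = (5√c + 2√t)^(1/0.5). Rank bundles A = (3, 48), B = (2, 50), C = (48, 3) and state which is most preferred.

Bundle C

Evaluate utility at each bundle:
U(A) = 507.000.
U(B) = 450.000.
U(C) = 1452.000.
Highest utility is C, so C ≻ A ≻ B.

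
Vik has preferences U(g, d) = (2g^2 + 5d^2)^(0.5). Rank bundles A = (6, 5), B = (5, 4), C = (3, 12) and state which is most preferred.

Evaluate utility at each bundle:
U(A) = 14.036.
U(B) = 11.402.
U(C) = 27.166.
Highest utility is C, so C ≻ A ≻ B.

Bundle C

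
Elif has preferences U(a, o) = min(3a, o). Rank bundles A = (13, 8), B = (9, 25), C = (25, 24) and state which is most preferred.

Evaluate utility at each bundle:
U(A) = 8.
U(B) = 25.
U(C) = 24.
Highest utility is B, so B ≻ C ≻ A.

Bundle B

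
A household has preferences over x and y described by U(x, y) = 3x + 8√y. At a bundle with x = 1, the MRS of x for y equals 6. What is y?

MU_x = 3, MU_y = 8/(2√y).
MRS = 3 ÷ (8/(2√y)).
MRS depends only on y: 0.75·√y = 6 ⇒ √y = 6/0.75 = 8 ⇒ y = 64.

y = 64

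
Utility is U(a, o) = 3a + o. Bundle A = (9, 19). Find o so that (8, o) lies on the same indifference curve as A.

U(9, 19) = 46.
Set U(8, o) = 46 and solve.
3·8 + o = 46 ⇒ o = 22 ⇒ o = 22.
Check: U(8, 22) = 46.

o = 22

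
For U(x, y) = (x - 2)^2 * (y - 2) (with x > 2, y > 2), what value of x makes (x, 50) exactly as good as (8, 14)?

U(8, 14) = 432.
Set U(x, 50) = 432 and solve.
With y = 50: (50 − 2) = 48, so (x − 2)^2 = 432/48 = 9.
Taking the square root (with x > 2): x − 2 = 3, so x = 5.
Check: U(5, 50) = 432.

x = 5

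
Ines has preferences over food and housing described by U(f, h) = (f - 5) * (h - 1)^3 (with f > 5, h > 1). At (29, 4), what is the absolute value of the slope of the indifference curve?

MU_f = (h−1)^3, MU_h = 3·(f−5)·(h−1)^2.
MRS = (1/3)·(h−1)/(f−5).
At (29, 4): MRS = 1/24.
The indifference curve has slope −1/24 at this bundle.

MRS = 1/24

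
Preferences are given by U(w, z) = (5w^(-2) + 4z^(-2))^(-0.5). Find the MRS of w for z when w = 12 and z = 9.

For CES with ρ = -2, MRS = (5/4)·(z/w)^3.
At (12, 9): MRS = 135/256.
The indifference curve has slope −135/256 at this bundle.

MRS = 135/256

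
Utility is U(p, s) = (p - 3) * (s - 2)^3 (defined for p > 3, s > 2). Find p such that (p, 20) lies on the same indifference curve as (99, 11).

U(99, 11) = 69984.
Set U(p, 20) = 69984 and solve.
With s = 20: (20 − 2)^3 = 5832, so (p − 3) = 69984/5832 = 12.
So p = 3 + 12 = 15.
Check: U(15, 20) = 69984.

p = 15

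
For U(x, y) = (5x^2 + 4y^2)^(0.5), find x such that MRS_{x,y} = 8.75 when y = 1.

x = 7

For CES with ρ = 2, MRS = (5/4)·(y/x)^(-1).
Setting (5/4)·(1/x)^(-1) = 8.75 gives (1/x)^(-1) = 7, so 1/x = 1/7 and x = 7.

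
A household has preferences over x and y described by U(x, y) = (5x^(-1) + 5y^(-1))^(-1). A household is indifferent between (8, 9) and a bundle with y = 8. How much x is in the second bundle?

x = 9

U depends on (x, y) only through S = 5x^(-1) + 5y^(-1), so equal utility means equal S. At (8, 9): S = 85/72.
With y = 8: 5·8^(-1) = 0.625, so 5x^(-1) = 85/72 − 0.625 = 5/9, i.e. x^(-1) = 1/9.
Hence x = 1/(1/9) = 9.
Check: U(9, 8) = 0.8471.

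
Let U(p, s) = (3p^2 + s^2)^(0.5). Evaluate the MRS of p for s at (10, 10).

MRS = 3

For CES with ρ = 2, MRS = (3/1)·(s/p)^(-1).
At (10, 10): MRS = 3.
So at (10, 10) the consumer would give up 3 units of s for one more unit of p.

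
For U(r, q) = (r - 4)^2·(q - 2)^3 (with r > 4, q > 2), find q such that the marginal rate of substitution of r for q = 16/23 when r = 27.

q = 26

MU_r = 2·(r−4)·(q−2)^3, MU_q = 3·(r−4)^2·(q−2)^2.
MRS = (2/3)·(q−2)/(r−4).
Substitute r = 27: MRS = (q − 2)/34.5. Setting this equal to 16/23 gives q − 2 = (16/23)·34.5 = 24, so q = 26.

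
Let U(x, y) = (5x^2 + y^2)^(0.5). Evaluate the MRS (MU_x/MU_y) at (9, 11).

MRS = 45/11

For CES with ρ = 2, MRS = (5/1)·(y/x)^(-1).
At (9, 11): MRS = 45/11.
That is, one extra unit of x is worth 45/11 units of y at the margin.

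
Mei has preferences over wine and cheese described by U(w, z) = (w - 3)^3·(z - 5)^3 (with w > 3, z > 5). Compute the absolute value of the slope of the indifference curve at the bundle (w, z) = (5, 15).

MRS = 5

MU_w = 3·(w−3)^2·(z−5)^3, MU_z = 3·(w−3)^3·(z−5)^2.
MRS = (z−5)/(w−3).
At (5, 15): MRS = 5.
That is, one extra unit of w is worth 5 units of z at the margin.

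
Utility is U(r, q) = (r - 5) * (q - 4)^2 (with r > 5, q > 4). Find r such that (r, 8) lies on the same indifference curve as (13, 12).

U(13, 12) = 512.
Set U(r, 8) = 512 and solve.
With q = 8: (8 − 4)^2 = 16, so (r − 5) = 512/16 = 32.
So r = 5 + 32 = 37.
Check: U(37, 8) = 512.

r = 37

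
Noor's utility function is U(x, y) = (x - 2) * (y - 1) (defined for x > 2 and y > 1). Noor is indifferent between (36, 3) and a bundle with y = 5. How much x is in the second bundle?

x = 19

U(36, 3) = 68.
Set U(x, 5) = 68 and solve.
With y = 5: (5 − 1) = 4, so (x − 2) = 68/4 = 17.
So x = 2 + 17 = 19.
Check: U(19, 5) = 68.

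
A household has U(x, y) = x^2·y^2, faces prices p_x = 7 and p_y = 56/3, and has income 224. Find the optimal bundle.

MU_x = 2·x·y^2 and MU_y = 2·x^2·y.
MRS = MU_x/MU_y = y/x.
Tangency: set MRS = p_x/p_y = 7/(56/3) = 0.375.
So y/x = 0.375, i.e. y = 0.375·x.
Substitute into the budget 7·x + (56/3)·y = 224: 14·x = 224, so x* = 16.
Then y* = 0.375·16 = 6.

x* = 16, y* = 6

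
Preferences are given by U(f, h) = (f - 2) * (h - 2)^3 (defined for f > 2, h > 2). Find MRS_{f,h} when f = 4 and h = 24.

MU_f = (h−2)^3, MU_h = 3·(f−2)·(h−2)^2.
MRS = (1/3)·(h−2)/(f−2).
At (4, 24): MRS = 11/3.
That is, one extra unit of f is worth 11/3 units of h at the margin.

MRS = 11/3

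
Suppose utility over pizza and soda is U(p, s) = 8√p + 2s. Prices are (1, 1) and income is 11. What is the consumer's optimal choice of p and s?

MU_p = 8/(2√p), MU_s = 2.
MRS = 8/(2√p) ÷ 2.
Tangency: set MRS = p_p/p_s = 1/1 = 1.
MRS depends only on p: 2/√p = 1 ⇒ √p = 2/1 = 2 ⇒ p* = 4.
From the budget, 1·s = 11 − 1·4 = 7, so s* = 7.

p* = 4, s* = 7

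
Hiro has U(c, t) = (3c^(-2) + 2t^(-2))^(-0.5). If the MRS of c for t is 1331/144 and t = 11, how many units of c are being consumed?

c = 6

For CES with ρ = -2, MRS = (3/2)·(t/c)^3.
Setting (3/2)·(11/c)^3 = 1331/144 gives (11/c)^3 = 1331/216, so 11/c = 11/6 and c = 6.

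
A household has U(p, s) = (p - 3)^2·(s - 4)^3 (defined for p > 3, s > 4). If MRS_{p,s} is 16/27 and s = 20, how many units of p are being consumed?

MU_p = 2·(p−3)·(s−4)^3, MU_s = 3·(p−3)^2·(s−4)^2.
MRS = (2/3)·(s−4)/(p−3).
Substitute s = 20: MRS = (32/3)/(p − 3). Setting this equal to 16/27 gives p − 3 = (32/3)/(16/27) = 18, so p = 21.

p = 21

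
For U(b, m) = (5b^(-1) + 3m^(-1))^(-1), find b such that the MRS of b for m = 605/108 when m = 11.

b = 6

For CES with ρ = -1, MRS = (5/3)·(m/b)^2.
Setting (5/3)·(11/b)^2 = 605/108 gives (11/b)^2 = 121/36, so 11/b = 11/6 and b = 6.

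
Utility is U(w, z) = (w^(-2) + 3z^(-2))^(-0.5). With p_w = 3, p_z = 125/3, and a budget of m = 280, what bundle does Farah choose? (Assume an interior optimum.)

For CES with ρ = -2, MRS = (1/3)·(z/w)^3.
Tangency: set MRS = p_w/p_z = 3/(125/3) = 9/125.
So (z/w)^3 = 27/125; taking the cube root, z/w = 0.6, i.e. z = 0.6·w.
Substitute into the budget 3·w + (125/3)·z = 280: 28·w = 280, so w* = 10 and z* = 0.6·10 = 6.

w* = 10, z* = 6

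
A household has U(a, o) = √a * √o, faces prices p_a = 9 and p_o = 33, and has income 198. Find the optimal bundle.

MU_a = 0.5·a^(-0.5)·√o and MU_o = 0.5·√a·o^(-0.5).
MRS = MU_a/MU_o = o/a.
Tangency: set MRS = p_a/p_o = 9/33 = 3/11.
So o/a = 3/11, i.e. o = (3/11)·a.
Substitute into the budget 9·a + 33·o = 198: 18·a = 198, so a* = 11.
Then o* = (3/11)·11 = 3.

a* = 11, o* = 3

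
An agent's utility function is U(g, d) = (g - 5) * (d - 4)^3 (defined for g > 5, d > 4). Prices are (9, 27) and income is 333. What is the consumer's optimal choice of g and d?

g* = 10, d* = 9

MU_g = (d−4)^3, MU_d = 3·(g−5)·(d−4)^2.
MRS = (1/3)·(d−4)/(g−5).
Tangency: set MRS = p_g/p_d = 9/27 = 1/3.
So (1/3)·(d − 4)/(g − 5) = 1/3, i.e. (d − 4) = (g − 5).
Rewrite the budget in excess-of-subsistence terms: 9·(g − 5) + 27·(d − 4) = 333 − 9·5 − 27·4 = 180.
Substituting, 36·(g − 5) = 180, so g − 5 = 5 and g* = 10.
Then d − 4 = 5, so d* = 9.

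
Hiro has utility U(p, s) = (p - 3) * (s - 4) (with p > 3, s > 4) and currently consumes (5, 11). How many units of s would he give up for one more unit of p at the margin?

MU_p = (s−4), MU_s = (p−3).
MRS = (s−4)/(p−3).
At (5, 11): MRS = 3.5.
So at (5, 11) the consumer would give up 3.5 units of s for one more unit of p.

MRS = 3.5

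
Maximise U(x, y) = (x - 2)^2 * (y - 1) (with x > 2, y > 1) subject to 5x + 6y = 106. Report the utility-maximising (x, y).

x* = 14, y* = 6

MU_x = 2·(x−2)·(y−1), MU_y = (x−2)^2.
MRS = (2/1)·(y−1)/(x−2).
Tangency: set MRS = p_x/p_y = 5/6.
So (2/1)·(y − 1)/(x − 2) = 5/6, i.e. (y − 1) = (5/12)·(x − 2).
Rewrite the budget in excess-of-subsistence terms: 5·(x − 2) + 6·(y − 1) = 106 − 5·2 − 6·1 = 90.
Substituting, 7.5·(x − 2) = 90, so x − 2 = 12 and x* = 14.
Then y − 1 = (5/12)·12 = 5, so y* = 6.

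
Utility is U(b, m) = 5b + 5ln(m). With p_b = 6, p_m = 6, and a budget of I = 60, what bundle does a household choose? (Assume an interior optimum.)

b* = 9, m* = 1

MU_b = 5, MU_m = 5/m.
MRS = 5 ÷ (5/m).
Tangency: set MRS = p_b/p_m = 6/6 = 1.
MRS depends only on m: m = 1 ⇒ m* = 1.
From the budget, 6·b = 60 − 6·1 = 54, so b* = 9.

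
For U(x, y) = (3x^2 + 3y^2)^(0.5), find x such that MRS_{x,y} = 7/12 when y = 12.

x = 7

For CES with ρ = 2, MRS = (y/x)^(-1).
Setting (12/x)^(-1) = 7/12 gives 12/x = 12/7 and x = 7.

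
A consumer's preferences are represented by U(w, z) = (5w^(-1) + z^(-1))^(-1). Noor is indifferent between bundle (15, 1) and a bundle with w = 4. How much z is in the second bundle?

U depends on (w, z) only through S = 5w^(-1) + z^(-1), so equal utility means equal S. At (15, 1): S = 4/3.
With w = 4: 5·4^(-1) = 1.25, so z^(-1) = 4/3 − 1.25 = 1/12.
Hence z = 1/(1/12) = 12.
Check: U(4, 12) = 0.75.

z = 12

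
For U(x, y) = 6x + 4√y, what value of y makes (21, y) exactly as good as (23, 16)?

U(23, 16) = 154.
Set U(21, y) = 154 and solve.
With x = 21: 4√y = 154 − 6·21 = 28, so √y = 7 and y = 49.
Check: U(21, 49) = 154.

y = 49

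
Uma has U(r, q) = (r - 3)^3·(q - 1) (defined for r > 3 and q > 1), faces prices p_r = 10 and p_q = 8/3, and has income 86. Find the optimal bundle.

MU_r = 3·(r−3)^2·(q−1), MU_q = (r−3)^3.
MRS = (3/1)·(q−1)/(r−3).
Tangency: set MRS = p_r/p_q = 10/(8/3) = 3.75.
So (3/1)·(q − 1)/(r − 3) = 3.75, i.e. (q − 1) = 1.25·(r − 3).
Rewrite the budget in excess-of-subsistence terms: 10·(r − 3) + (8/3)·(q − 1) = 86 − 10·3 − (8/3)·1 = 160/3.
Substituting, (40/3)·(r − 3) = 160/3, so r − 3 = 4 and r* = 7.
Then q − 1 = 1.25·4 = 5, so q* = 6.

r* = 7, q* = 6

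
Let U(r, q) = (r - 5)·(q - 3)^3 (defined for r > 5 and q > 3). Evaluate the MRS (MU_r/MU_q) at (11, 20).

MRS = 17/18

MU_r = (q−3)^3, MU_q = 3·(r−5)·(q−3)^2.
MRS = (1/3)·(q−3)/(r−5).
At (11, 20): MRS = 17/18.
So at (11, 20) the consumer would give up 17/18 units of q for one more unit of r.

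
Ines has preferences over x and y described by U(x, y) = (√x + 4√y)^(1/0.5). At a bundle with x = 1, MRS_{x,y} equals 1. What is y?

For CES with ρ = 0.5, MRS = (1/4)·√(y/x).
Setting (1/4)·√(y/1) = 1 gives √(y/1) = 4, so y/1 = 16 and y = 16.

y = 16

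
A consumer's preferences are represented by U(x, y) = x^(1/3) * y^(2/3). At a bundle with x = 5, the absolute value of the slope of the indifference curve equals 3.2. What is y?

y = 32

MU_x = 1/3·x^(-2/3)·y^(2/3) and MU_y = 2/3·x^(1/3)·y^(-1/3).
MRS = MU_x/MU_y = (0.5)·y/x.
Substitute x = 5: MRS = y/10. Setting y/10 = 3.2 gives y = 3.2·10 = 32.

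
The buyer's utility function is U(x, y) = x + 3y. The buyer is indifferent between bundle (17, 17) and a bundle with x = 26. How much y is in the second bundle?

y = 14

U(17, 17) = 68.
Set U(26, y) = 68 and solve.
26 + 3y = 68 ⇒ 3y = 42 ⇒ y = 14.
Check: U(26, 14) = 68.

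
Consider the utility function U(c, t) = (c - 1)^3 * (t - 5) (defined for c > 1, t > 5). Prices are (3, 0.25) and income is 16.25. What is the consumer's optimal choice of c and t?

MU_c = 3·(c−1)^2·(t−5), MU_t = (c−1)^3.
MRS = (3/1)·(t−5)/(c−1).
Tangency: set MRS = p_c/p_t = 3/0.25 = 12.
So (3/1)·(t − 5)/(c − 1) = 12, i.e. (t − 5) = 4·(c − 1).
Rewrite the budget in excess-of-subsistence terms: 3·(c − 1) + 0.25·(t − 5) = 16.25 − 3·1 − 0.25·5 = 12.
Substituting, 4·(c − 1) = 12, so c − 1 = 3 and c* = 4.
Then t − 5 = 4·3 = 12, so t* = 17.

c* = 4, t* = 17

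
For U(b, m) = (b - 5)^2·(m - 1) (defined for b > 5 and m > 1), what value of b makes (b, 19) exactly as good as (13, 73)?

U(13, 73) = 4608.
Set U(b, 19) = 4608 and solve.
With m = 19: (19 − 1) = 18, so (b − 5)^2 = 4608/18 = 256.
Taking the square root (with b > 5): b − 5 = 16, so b = 21.
Check: U(21, 19) = 4608.

b = 21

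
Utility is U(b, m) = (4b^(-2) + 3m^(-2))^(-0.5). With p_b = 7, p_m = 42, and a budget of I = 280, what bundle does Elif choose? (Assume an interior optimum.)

For CES with ρ = -2, MRS = (4/3)·(m/b)^3.
Tangency: set MRS = p_b/p_m = 7/42 = 1/6.
So (m/b)^3 = 0.125; taking the cube root, m/b = 0.5, i.e. m = 0.5·b.
Substitute into the budget 7·b + 42·m = 280: 28·b = 280, so b* = 10 and m* = 0.5·10 = 5.

b* = 10, m* = 5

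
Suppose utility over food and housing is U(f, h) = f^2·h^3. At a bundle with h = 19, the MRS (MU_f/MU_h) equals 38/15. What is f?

f = 5

MU_f = 2·f·h^3 and MU_h = 3·f^2·h^2.
MRS = MU_f/MU_h = (2/3)·h/f.
Substitute h = 19: MRS = (38/3)/f. Setting (38/3)/f = 38/15 gives f = (38/3)/(38/15) = 5.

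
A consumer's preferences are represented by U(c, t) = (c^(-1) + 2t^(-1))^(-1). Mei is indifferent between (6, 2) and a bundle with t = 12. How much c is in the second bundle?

c = 1

U depends on (c, t) only through S = c^(-1) + 2t^(-1), so equal utility means equal S. At (6, 2): S = 7/6.
With t = 12: 2·12^(-1) = 1/6, so c^(-1) = 7/6 − 1/6 = 1.
Hence c = 1/1 = 1.
Check: U(1, 12) = 0.8571.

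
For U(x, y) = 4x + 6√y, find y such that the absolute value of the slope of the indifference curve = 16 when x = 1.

MU_x = 4, MU_y = 6/(2√y).
MRS = 4 ÷ (6/(2√y)).
MRS depends only on y: (4/3)·√y = 16 ⇒ √y = 16/(4/3) = 12 ⇒ y = 144.

y = 144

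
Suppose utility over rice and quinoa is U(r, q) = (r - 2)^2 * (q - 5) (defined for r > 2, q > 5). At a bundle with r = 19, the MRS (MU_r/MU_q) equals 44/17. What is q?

q = 27

MU_r = 2·(r−2)·(q−5), MU_q = (r−2)^2.
MRS = (2/1)·(q−5)/(r−2).
Substitute r = 19: MRS = (q − 5)/8.5. Setting this equal to 44/17 gives q − 5 = (44/17)·8.5 = 22, so q = 27.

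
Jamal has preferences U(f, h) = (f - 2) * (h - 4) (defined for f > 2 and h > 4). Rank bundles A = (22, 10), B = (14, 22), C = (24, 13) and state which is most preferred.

Evaluate utility at each bundle:
U(A) = 120.
U(B) = 216.
U(C) = 198.
Highest utility is B, so B ≻ C ≻ A.

Bundle B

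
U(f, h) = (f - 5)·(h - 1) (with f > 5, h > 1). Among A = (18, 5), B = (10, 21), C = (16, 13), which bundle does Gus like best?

Bundle C

Evaluate utility at each bundle:
U(A) = 52.
U(B) = 100.
U(C) = 132.
Highest utility is C, so C ≻ B ≻ A.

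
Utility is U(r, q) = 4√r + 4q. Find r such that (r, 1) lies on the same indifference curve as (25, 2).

r = 36

U(25, 2) = 28.
Set U(r, 1) = 28 and solve.
With q = 1: 4√r = 28 − 4·1 = 24, so √r = 6 and r = 36.
Check: U(36, 1) = 28.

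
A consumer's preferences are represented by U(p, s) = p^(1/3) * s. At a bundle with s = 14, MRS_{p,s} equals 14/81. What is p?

MU_p = 1/3·p^(-2/3)·s and MU_s = p^(1/3).
MRS = MU_p/MU_s = (1/3)·s/p.
Substitute s = 14: MRS = (14/3)/p. Setting (14/3)/p = 14/81 gives p = (14/3)/(14/81) = 27.

p = 27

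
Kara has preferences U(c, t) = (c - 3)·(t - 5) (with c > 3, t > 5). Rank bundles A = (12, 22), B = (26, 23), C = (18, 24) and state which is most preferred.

Bundle B

Evaluate utility at each bundle:
U(A) = 153.
U(B) = 414.
U(C) = 285.
Highest utility is B, so B ≻ C ≻ A.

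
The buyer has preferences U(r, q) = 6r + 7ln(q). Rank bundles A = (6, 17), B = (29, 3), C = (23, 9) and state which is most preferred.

Evaluate utility at each bundle:
U(A) = 55.832.
U(B) = 181.690.
U(C) = 153.381.
Highest utility is B, so B ≻ C ≻ A.

Bundle B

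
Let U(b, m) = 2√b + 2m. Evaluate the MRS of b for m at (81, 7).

MRS = 1/18

MU_b = 2/(2√b), MU_m = 2.
MRS = 2/(2√b) ÷ 2.
At (81, 7): MRS = 1/18.
So at (81, 7) the consumer would give up 1/18 units of m for one more unit of b.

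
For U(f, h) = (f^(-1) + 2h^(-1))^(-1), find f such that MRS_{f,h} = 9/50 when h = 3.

For CES with ρ = -1, MRS = (1/2)·(h/f)^2.
Setting (1/2)·(3/f)^2 = 9/50 gives (3/f)^2 = 9/25, so 3/f = 0.6 and f = 5.

f = 5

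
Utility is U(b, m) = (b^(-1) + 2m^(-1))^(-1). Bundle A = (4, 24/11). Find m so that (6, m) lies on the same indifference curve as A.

U depends on (b, m) only through S = b^(-1) + 2m^(-1), so equal utility means equal S. At (4, 24/11): S = 7/6.
With b = 6: 6^(-1) = 1/6, so 2m^(-1) = 7/6 − 1/6 = 1, i.e. m^(-1) = 0.5.
Hence m = 1/0.5 = 2.
Check: U(6, 2) = 0.8571.

m = 2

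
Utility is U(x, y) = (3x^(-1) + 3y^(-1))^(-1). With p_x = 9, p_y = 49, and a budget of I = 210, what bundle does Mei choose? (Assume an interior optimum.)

For CES with ρ = -1, MRS = (y/x)^2.
Tangency: set MRS = p_x/p_y = 9/49.
So (y/x)^2 = 9/49; taking the square root, y/x = 3/7, i.e. y = (3/7)·x.
Substitute into the budget 9·x + 49·y = 210: 30·x = 210, so x* = 7 and y* = (3/7)·7 = 3.

x* = 7, y* = 3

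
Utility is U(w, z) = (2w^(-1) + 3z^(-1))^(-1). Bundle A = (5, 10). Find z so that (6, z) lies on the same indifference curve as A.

z = 90/11

U depends on (w, z) only through S = 2w^(-1) + 3z^(-1), so equal utility means equal S. At (5, 10): S = 0.7.
With w = 6: 2·6^(-1) = 1/3, so 3z^(-1) = 0.7 − 1/3 = 11/30, i.e. z^(-1) = 11/90.
Hence z = 1/(11/90) = 90/11.
Check: U(6, 90/11) = 1.4286.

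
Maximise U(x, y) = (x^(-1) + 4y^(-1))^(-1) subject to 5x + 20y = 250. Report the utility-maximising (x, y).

For CES with ρ = -1, MRS = (1/4)·(y/x)^2.
Tangency: set MRS = p_x/p_y = 5/20 = 0.25.
So (y/x)^2 = 1; taking the square root, y/x = 1, i.e. y = x.
Substitute into the budget 5·x + 20·y = 250: 25·x = 250, so x* = 10 and y* = 10.

x* = 10, y* = 10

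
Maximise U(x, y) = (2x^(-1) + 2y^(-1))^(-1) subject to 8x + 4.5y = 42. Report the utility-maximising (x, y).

x* = 3, y* = 4

For CES with ρ = -1, MRS = (y/x)^2.
Tangency: set MRS = p_x/p_y = 8/4.5 = 16/9.
So (y/x)^2 = 16/9; taking the square root, y/x = 4/3, i.e. y = (4/3)·x.
Substitute into the budget 8·x + 4.5·y = 42: 14·x = 42, so x* = 3 and y* = (4/3)·3 = 4.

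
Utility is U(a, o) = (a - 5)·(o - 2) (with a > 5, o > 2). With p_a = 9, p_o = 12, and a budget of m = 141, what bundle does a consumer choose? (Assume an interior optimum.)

MU_a = (o−2), MU_o = (a−5).
MRS = (o−2)/(a−5).
Tangency: set MRS = p_a/p_o = 9/12 = 0.75.
So (o − 2)/(a − 5) = 0.75, i.e. (o − 2) = 0.75·(a − 5).
Rewrite the budget in excess-of-subsistence terms: 9·(a − 5) + 12·(o − 2) = 141 − 9·5 − 12·2 = 72.
Substituting, 18·(a − 5) = 72, so a − 5 = 4 and a* = 9.
Then o − 2 = 0.75·4 = 3, so o* = 5.

a* = 9, o* = 5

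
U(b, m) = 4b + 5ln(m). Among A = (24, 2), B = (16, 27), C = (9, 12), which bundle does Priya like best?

Bundle A

Evaluate utility at each bundle:
U(A) = 99.466.
U(B) = 80.479.
U(C) = 48.425.
Highest utility is A, so A ≻ B ≻ C.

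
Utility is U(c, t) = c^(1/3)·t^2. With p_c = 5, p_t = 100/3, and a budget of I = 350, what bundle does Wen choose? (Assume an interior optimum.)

MU_c = 1/3·c^(-2/3)·t^2 and MU_t = 2·c^(1/3)·t.
MRS = MU_c/MU_t = (1/6)·t/c.
Tangency: set MRS = p_c/p_t = 5/(100/3) = 0.15.
So (1/6)·t/c = 0.15, i.e. t = 0.9·c.
Substitute into the budget 5·c + (100/3)·t = 350: 35·c = 350, so c* = 10.
Then t* = 0.9·10 = 9.

c* = 10, t* = 9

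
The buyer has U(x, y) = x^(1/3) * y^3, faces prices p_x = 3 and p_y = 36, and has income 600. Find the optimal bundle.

x* = 20, y* = 15

MU_x = 1/3·x^(-2/3)·y^3 and MU_y = 3·x^(1/3)·y^2.
MRS = MU_x/MU_y = (1/9)·y/x.
Tangency: set MRS = p_x/p_y = 3/36 = 1/12.
So (1/9)·y/x = 1/12, i.e. y = 0.75·x.
Substitute into the budget 3·x + 36·y = 600: 30·x = 600, so x* = 20.
Then y* = 0.75·20 = 15.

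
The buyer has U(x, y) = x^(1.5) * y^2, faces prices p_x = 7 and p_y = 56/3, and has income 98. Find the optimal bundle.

x* = 6, y* = 3

MU_x = 1.5·√x·y^2 and MU_y = 2·x^(1.5)·y.
MRS = MU_x/MU_y = (0.75)·y/x.
Tangency: set MRS = p_x/p_y = 7/(56/3) = 0.375.
So (0.75)·y/x = 0.375, i.e. y = 0.5·x.
Substitute into the budget 7·x + (56/3)·y = 98: (49/3)·x = 98, so x* = 6.
Then y* = 0.5·6 = 3.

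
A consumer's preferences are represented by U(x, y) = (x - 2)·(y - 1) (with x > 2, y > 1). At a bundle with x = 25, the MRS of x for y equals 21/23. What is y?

y = 22

MU_x = (y−1), MU_y = (x−2).
MRS = (y−1)/(x−2).
Substitute x = 25: MRS = (y − 1)/23. Setting this equal to 21/23 gives y − 1 = (21/23)·23 = 21, so y = 22.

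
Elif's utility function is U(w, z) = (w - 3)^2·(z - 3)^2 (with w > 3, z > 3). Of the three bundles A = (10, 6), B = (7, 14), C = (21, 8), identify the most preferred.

Bundle C

Evaluate utility at each bundle:
U(A) = 441.
U(B) = 1936.
U(C) = 8100.
Highest utility is C, so C ≻ B ≻ A.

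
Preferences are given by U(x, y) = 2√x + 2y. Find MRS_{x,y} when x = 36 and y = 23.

MRS = 1/12

MU_x = 2/(2√x), MU_y = 2.
MRS = 2/(2√x) ÷ 2.
At (36, 23): MRS = 1/12.
The indifference curve has slope −1/12 at this bundle.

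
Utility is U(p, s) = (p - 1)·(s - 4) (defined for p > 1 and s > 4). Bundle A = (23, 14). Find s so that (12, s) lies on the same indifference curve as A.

U(23, 14) = 220.
Set U(12, s) = 220 and solve.
With p = 12: (12 − 1) = 11, so (s − 4) = 220/11 = 20.
So s = 4 + 20 = 24.
Check: U(12, 24) = 220.

s = 24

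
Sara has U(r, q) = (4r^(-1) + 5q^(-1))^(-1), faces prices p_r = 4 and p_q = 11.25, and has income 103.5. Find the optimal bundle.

For CES with ρ = -1, MRS = (4/5)·(q/r)^2.
Tangency: set MRS = p_r/p_q = 4/11.25 = 16/45.
So (q/r)^2 = 4/9; taking the square root, q/r = 2/3, i.e. q = (2/3)·r.
Substitute into the budget 4·r + 11.25·q = 103.5: 11.5·r = 103.5, so r* = 9 and q* = (2/3)·9 = 6.

r* = 9, q* = 6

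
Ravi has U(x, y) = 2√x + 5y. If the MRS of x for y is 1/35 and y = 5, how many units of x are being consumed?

x = 49

MU_x = 2/(2√x), MU_y = 5.
MRS = 2/(2√x) ÷ 5.
MRS depends only on x: 0.2/√x = 1/35 ⇒ √x = 0.2/(1/35) = 7 ⇒ x = 49.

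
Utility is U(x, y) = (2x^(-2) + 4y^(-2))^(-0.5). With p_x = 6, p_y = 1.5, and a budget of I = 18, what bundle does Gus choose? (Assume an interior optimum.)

For CES with ρ = -2, MRS = (2/4)·(y/x)^3.
Tangency: set MRS = p_x/p_y = 6/1.5 = 4.
So (y/x)^3 = 8; taking the cube root, y/x = 2, i.e. y = 2·x.
Substitute into the budget 6·x + 1.5·y = 18: 9·x = 18, so x* = 2 and y* = 2·2 = 4.

x* = 2, y* = 4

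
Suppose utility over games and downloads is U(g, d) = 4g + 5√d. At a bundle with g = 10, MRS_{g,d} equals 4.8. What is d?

d = 9

MU_g = 4, MU_d = 5/(2√d).
MRS = 4 ÷ (5/(2√d)).
MRS depends only on d: 1.6·√d = 4.8 ⇒ √d = 4.8/1.6 = 3 ⇒ d = 9.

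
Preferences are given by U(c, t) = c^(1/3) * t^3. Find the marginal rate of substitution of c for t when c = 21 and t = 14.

MU_c = 1/3·c^(-2/3)·t^3 and MU_t = 3·c^(1/3)·t^2.
MRS = MU_c/MU_t = (1/9)·t/c.
At (21, 14): MRS = 2/27.
The indifference curve has slope −2/27 at this bundle.

MRS = 2/27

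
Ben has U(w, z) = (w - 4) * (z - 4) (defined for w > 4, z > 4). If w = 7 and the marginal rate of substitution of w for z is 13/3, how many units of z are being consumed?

MU_w = (z−4), MU_z = (w−4).
MRS = (z−4)/(w−4).
Substitute w = 7: MRS = (z − 4)/3. Setting this equal to 13/3 gives z − 4 = (13/3)·3 = 13, so z = 17.

z = 17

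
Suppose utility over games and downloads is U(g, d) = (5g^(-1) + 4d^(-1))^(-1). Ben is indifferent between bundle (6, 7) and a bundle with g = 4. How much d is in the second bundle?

U depends on (g, d) only through S = 5g^(-1) + 4d^(-1), so equal utility means equal S. At (6, 7): S = 59/42.
With g = 4: 5·4^(-1) = 1.25, so 4d^(-1) = 59/42 − 1.25 = 13/84, i.e. d^(-1) = 13/336.
Hence d = 1/(13/336) = 336/13.
Check: U(4, 336/13) = 0.7119.

d = 336/13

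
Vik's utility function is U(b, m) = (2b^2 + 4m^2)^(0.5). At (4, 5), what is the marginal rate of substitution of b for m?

For CES with ρ = 2, MRS = (2/4)·(m/b)^(-1).
At (4, 5): MRS = 0.4.
So at (4, 5) the consumer would give up 0.4 units of m for one more unit of b.

MRS = 0.4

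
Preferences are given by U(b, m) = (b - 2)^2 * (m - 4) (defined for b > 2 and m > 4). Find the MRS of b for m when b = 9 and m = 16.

MRS = 24/7

MU_b = 2·(b−2)·(m−4), MU_m = (b−2)^2.
MRS = (2/1)·(m−4)/(b−2).
At (9, 16): MRS = 24/7.
So at (9, 16) the consumer would give up 24/7 units of m for one more unit of b.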